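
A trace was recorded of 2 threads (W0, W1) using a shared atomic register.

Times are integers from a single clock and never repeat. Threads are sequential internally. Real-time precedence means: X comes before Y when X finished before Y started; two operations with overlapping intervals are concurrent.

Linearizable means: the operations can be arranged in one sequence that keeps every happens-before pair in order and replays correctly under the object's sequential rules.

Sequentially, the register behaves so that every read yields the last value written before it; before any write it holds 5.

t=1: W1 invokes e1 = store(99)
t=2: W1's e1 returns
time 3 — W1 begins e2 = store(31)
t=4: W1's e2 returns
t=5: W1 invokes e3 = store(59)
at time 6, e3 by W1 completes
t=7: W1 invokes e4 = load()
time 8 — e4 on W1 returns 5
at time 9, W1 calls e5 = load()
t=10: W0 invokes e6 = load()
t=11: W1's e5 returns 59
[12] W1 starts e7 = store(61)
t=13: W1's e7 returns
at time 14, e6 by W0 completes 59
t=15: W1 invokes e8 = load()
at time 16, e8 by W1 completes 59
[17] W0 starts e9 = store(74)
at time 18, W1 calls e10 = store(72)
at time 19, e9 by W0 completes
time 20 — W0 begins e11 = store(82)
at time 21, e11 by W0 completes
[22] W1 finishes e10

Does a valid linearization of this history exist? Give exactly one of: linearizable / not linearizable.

not linearizable

events 1..7 are fine; event 8 — the response of e4 at time 8 — makes the prefix non-linearizable
exhaustive check: the 4 completed atomic register ops admit one real-time order; illegal
one such order, e1, e2, e3, e4, breaks at step 4 where e4 load() → 5 is illegal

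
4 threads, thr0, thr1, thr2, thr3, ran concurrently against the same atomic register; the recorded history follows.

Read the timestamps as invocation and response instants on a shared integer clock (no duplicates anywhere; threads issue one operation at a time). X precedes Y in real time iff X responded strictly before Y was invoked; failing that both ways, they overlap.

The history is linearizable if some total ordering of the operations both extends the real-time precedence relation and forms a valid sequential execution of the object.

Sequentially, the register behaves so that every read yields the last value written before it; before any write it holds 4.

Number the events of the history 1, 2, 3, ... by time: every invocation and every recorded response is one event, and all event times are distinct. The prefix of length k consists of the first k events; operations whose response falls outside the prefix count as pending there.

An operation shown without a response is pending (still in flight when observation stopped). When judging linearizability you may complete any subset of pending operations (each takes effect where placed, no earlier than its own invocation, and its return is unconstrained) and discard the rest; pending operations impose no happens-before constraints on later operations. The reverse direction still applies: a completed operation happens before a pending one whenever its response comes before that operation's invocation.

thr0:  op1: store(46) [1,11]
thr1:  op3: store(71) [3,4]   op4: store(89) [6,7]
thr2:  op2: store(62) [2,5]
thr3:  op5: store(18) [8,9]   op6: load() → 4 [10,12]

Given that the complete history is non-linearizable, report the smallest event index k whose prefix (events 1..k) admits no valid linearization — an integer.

12

one valid order for events 1..11 is op1, op2, op3, op4, op5:
1. op1 store(46), leaving value 46
2. op2 store(62), leaving value 62
3. op3 store(71), leaving value 71
4. op4 store(89), leaving value 89
5. op5 store(18), leaving value 18
once event 12 joins (op6's response, time 12), exhaustive search finds no witness
one such order, op1, op2, op3, op4, op5, op6, breaks at step 6 where op6 load() → 4 is illegal
one such order, op1, op3, op2, op4, op5, op6, breaks at step 6 where op6 load() → 4 is illegal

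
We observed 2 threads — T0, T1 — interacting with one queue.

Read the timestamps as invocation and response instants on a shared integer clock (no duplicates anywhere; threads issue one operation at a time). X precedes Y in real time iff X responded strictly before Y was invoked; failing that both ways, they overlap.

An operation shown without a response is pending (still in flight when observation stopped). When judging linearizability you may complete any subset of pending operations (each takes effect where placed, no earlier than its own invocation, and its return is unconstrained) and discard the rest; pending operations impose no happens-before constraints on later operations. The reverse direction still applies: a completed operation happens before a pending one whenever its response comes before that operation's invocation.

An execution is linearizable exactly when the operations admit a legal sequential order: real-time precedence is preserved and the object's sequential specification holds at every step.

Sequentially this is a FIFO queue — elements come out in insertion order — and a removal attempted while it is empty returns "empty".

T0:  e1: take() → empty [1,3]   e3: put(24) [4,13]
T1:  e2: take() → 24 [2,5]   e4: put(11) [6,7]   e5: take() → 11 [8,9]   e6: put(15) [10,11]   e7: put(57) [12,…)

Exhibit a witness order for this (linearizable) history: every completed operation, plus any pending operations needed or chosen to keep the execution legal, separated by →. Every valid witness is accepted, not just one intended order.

1. e1 take() → empty, leaving queue <>
2. e3 put(24), leaving queue <24>
3. e2 take() → 24, leaving queue <>
4. e4 put(11), leaving queue <11>
5. e5 take() → 11, leaving queue <>
6. e6 put(15), leaving queue <15>

e1 → e3 → e2 → e4 → e5 → e6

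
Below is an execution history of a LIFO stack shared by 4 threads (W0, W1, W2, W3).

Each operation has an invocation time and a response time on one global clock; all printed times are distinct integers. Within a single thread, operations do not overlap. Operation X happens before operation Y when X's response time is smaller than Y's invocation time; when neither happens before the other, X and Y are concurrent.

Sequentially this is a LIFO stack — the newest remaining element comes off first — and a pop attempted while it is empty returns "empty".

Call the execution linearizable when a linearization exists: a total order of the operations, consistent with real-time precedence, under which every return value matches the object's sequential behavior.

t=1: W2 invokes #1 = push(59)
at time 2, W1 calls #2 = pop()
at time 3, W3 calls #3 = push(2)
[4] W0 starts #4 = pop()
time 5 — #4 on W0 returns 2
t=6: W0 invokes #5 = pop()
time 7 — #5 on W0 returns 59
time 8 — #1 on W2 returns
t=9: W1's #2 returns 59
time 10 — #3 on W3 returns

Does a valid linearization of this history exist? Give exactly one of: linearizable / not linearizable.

already the first 9 events (up to #2's response at time 9) admit no linearization; the first 8 still do
4 completed operations, 12 real-time-consistent orders — every LIFO stack replay fails
including or dropping the 1 pending operation (#3) in any combination fails
take #1, #2, #4, #5 (pending dropped): step 3 already fails, because #4 pop() → 2 cannot occur there
take #1, #4, #2, #5 (pending dropped): step 2 already fails, because #4 pop() → 2 cannot occur there

not linearizable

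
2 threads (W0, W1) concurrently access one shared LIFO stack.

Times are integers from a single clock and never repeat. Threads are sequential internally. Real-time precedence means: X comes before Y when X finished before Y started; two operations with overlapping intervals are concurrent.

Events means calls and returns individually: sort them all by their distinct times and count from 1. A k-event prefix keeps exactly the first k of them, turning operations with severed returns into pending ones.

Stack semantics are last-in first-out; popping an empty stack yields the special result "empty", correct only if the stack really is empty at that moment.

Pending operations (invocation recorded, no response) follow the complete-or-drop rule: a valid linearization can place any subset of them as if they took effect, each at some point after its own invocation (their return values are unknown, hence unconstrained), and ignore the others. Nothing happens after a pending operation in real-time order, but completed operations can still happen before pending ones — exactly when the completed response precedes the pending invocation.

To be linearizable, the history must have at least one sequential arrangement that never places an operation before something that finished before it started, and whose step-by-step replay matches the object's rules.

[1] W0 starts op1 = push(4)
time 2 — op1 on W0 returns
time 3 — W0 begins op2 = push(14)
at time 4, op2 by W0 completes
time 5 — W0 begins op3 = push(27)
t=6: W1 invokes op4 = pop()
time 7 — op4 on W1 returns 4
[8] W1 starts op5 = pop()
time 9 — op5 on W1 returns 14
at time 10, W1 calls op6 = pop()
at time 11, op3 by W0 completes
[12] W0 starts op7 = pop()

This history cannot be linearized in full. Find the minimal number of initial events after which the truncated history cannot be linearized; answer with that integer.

7

events 1..6 are linearizable, e.g. via op1, op2:
1. op1 push(4), leaving stack <4>
2. op2 push(14), leaving stack <4,14>
event 7 — op4's response, time 7 — after it, nothing linearizes
every completion of the 1 pending operation (op3) was checked; none linearizes
e.g. op1, op2, op4 (pending dropped): illegal at step 3, since op4 pop() → 4 cannot apply there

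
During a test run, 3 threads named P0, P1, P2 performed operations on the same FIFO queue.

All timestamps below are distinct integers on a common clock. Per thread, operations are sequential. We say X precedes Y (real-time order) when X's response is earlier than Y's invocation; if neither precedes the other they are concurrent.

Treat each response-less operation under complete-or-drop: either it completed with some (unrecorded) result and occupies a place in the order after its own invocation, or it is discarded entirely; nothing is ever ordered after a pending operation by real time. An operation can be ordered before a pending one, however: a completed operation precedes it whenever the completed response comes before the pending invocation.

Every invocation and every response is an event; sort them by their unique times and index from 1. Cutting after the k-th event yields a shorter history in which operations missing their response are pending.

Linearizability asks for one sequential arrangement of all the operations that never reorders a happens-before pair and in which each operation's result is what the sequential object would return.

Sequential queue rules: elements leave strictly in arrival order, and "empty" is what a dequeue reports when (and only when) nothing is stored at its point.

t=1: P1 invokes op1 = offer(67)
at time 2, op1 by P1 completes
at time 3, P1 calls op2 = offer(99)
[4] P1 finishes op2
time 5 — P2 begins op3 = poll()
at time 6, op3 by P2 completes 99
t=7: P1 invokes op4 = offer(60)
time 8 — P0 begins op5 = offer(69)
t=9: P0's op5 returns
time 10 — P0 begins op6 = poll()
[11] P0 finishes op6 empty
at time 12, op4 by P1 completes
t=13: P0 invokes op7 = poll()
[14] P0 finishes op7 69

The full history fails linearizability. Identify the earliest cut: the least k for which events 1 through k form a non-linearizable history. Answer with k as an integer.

one valid order for events 1..5 is op1, op2:
step 1: op1 offer(67) — queue <67>
step 2: op2 offer(99) — queue <67,99>
at event 6 (op3's time-6 response) nothing linearizes any more
sample order op1, op2, op3 stalls at step 3 — op3 poll() → 99 has no legal effect

6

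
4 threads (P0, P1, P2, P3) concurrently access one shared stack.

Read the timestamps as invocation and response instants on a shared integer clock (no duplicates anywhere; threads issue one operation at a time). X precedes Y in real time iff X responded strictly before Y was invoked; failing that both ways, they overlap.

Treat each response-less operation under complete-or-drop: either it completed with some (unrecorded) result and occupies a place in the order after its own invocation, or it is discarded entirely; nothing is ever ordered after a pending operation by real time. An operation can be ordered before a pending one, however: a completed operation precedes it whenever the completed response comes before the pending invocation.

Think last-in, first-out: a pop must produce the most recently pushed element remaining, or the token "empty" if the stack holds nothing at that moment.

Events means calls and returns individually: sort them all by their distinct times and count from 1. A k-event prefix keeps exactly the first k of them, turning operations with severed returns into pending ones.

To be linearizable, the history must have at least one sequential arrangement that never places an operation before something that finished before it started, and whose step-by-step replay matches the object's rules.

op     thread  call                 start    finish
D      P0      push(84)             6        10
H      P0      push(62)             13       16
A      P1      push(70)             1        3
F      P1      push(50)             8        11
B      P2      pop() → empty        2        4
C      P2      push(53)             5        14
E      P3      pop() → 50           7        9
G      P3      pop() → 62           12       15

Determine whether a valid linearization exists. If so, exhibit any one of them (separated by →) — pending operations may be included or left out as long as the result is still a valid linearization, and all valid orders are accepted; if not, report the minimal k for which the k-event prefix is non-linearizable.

after step 1 (B pop() → empty): stack <>
after step 2 (A push(70)): stack <70>
after step 3 (C push(53)): stack <70,53>
after step 4 (D push(84)): stack <70,53,84>
after step 5 (F push(50)): stack <70,53,84,50>
after step 6 (E pop() → 50): stack <70,53,84>
after step 7 (H push(62)): stack <70,53,84,62>
after step 8 (G pop() → 62): stack <70,53,84>

linearizable — witness: B → A → C → D → F → E → H → G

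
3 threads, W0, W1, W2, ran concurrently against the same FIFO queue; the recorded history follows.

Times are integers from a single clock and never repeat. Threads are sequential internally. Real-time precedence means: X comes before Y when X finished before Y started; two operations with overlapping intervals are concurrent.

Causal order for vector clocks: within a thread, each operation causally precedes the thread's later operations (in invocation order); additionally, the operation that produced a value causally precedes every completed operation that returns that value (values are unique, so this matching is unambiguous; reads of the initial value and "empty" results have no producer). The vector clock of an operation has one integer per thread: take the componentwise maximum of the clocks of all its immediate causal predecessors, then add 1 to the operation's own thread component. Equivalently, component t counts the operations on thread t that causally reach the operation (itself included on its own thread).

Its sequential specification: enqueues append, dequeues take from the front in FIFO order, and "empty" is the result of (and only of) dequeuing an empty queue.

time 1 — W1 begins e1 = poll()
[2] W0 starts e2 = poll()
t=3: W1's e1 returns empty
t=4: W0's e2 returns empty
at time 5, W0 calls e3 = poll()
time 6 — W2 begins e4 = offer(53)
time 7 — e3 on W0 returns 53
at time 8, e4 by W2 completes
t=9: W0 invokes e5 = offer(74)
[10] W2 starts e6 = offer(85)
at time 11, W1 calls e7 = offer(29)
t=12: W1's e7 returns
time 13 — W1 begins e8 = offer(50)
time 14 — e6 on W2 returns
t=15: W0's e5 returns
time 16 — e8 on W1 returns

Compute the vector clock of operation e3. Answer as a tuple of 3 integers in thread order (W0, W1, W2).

e4, invoked 6, has no incoming edges; only W2's bump applies → (0, 0, 1)
e1, invoked 1, has no incoming edges; only W1's bump applies → (0, 1, 0)
e2, invoked 2, has no incoming edges; only W0's bump applies → (1, 0, 0)
from VC(e4)=(0, 0, 1), e6 (invoked 10) maxes components and bumps W2 → (0, 0, 2)
from VC(e1)=(0, 1, 0), e7 (invoked 11) maxes components and bumps W1 → (0, 2, 0)
from VC(e7)=(0, 2, 0), e8 (invoked 13) maxes components and bumps W1 → (0, 3, 0)
from VC(e2)=(1, 0, 0), VC(e4)=(0, 0, 1), e3 (invoked 5) maxes components and bumps W0 → (2, 0, 1)
from VC(e3)=(2, 0, 1), e5 (invoked 9) maxes components and bumps W0 → (3, 0, 1)
target: VC(e3) = (2, 0, 1)

(2, 0, 1)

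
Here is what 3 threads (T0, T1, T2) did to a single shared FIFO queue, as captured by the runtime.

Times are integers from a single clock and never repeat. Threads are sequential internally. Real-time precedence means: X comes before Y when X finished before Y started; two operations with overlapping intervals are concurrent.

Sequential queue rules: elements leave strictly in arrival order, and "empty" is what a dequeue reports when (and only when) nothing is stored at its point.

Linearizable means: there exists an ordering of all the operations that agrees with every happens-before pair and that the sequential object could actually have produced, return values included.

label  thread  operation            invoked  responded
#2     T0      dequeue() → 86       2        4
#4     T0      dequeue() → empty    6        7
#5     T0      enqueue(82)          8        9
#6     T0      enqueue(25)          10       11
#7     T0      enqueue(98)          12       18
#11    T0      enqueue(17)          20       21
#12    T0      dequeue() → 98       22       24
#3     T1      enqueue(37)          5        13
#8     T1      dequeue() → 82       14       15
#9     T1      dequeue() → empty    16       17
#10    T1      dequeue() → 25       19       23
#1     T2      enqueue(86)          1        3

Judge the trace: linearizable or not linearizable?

not linearizable

events 1..16 are fine; event 17 — the response of #9 at time 17 — makes the prefix non-linearizable
8 completed operations, 8 real-time-consistent orders — every FIFO queue replay fails
completion choices over the 1 pending operation (#7) were checked; none helps
for example #1, #2, #3, #4, #5, #6, #8, #9 (pending dropped) fails at step 4: #4 dequeue() → empty is not legal there
for example #1, #2, #4, #3, #5, #6, #8, #9 (pending dropped) fails at step 7: #8 dequeue() → 82 is not legal there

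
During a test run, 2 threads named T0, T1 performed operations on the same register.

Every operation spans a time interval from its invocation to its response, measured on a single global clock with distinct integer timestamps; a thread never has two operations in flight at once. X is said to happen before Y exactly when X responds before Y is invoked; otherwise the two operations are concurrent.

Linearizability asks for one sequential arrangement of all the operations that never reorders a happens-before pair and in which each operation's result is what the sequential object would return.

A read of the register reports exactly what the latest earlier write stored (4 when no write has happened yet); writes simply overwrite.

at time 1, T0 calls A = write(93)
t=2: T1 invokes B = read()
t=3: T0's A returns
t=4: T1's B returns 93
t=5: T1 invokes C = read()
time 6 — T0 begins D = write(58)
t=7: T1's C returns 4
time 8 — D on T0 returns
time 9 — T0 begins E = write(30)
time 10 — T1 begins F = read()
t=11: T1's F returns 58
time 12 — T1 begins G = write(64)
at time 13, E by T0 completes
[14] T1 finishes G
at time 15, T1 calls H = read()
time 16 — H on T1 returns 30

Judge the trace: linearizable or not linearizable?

events 1..6 are fine; event 7 — the response of C at time 7 — makes the prefix non-linearizable
no legal order exists: 2 real-time-consistent candidates over 3 completed register operations, all rejected
completion choices over the 1 pending operation (D) were checked; none helps
for example A, B, C (pending dropped) fails at step 3: C read() → 4 is not legal there
for example B, A, C (pending dropped) fails at step 1: B read() → 93 is not legal there

not linearizable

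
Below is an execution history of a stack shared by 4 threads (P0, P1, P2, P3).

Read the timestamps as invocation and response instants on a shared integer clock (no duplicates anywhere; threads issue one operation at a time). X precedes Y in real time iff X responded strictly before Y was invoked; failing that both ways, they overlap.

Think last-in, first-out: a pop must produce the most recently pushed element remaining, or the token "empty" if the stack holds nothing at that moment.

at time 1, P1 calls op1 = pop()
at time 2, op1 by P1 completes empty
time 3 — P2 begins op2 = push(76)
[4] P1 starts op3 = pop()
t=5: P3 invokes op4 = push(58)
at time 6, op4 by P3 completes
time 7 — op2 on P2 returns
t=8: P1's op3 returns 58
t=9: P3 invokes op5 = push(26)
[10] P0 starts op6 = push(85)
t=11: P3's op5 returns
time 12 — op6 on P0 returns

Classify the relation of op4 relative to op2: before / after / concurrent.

concurrent

op4 spans [5,6], op2 spans [3,7]
the intervals overlap in both directions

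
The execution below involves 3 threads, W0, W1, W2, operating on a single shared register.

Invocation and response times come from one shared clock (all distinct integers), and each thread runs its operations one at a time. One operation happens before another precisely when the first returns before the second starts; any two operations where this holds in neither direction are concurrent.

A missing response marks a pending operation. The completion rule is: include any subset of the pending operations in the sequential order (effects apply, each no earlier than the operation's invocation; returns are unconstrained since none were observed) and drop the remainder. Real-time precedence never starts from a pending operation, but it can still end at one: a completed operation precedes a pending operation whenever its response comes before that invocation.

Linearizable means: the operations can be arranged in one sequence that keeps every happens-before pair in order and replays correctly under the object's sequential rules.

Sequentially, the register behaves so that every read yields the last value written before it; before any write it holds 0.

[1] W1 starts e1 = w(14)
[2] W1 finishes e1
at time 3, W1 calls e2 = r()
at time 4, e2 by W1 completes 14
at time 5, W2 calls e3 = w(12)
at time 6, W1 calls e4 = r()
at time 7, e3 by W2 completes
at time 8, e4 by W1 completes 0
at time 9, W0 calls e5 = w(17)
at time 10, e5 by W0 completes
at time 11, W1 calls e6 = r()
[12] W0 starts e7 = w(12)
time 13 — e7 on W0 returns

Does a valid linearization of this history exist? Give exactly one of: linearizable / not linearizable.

not linearizable

the violation lands at event 8, e4's response at time 8: events 1..7 linearize, events 1..8 do not
the 4 completed operations admit 2 real-time orders; each fails the register replay
e.g. e1, e2, e3, e4: illegal at step 4, since e4 r() → 0 cannot apply there
e.g. e1, e2, e4, e3: illegal at step 3, since e4 r() → 0 cannot apply there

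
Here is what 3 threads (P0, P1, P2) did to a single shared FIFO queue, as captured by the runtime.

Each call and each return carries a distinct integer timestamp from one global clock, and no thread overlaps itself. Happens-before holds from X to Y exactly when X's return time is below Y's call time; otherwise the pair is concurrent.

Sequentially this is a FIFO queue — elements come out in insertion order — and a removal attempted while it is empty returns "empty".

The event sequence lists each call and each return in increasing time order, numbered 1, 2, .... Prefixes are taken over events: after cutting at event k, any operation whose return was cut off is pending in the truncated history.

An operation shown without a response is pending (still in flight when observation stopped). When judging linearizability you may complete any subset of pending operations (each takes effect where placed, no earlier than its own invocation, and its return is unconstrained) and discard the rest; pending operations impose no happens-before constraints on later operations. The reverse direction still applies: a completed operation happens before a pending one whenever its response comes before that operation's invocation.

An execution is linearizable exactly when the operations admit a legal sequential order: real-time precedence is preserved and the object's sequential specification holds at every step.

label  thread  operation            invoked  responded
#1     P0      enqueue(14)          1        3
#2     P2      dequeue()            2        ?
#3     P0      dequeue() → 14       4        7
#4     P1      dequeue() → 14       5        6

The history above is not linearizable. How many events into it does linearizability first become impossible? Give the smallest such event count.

7

one valid order for events 1..6 is #1, #4:
1. #1 enqueue(14), leaving queue <14>
2. #4 dequeue() → 14, leaving queue <>
at event 7 (#3's time-7 response) nothing linearizes any more
no escape via the 1 pending operation (#2): every completion choice fails
e.g. #1, #3, #4 (pending dropped): illegal at step 3, since #4 dequeue() → 14 cannot apply there
e.g. #1, #4, #3 (pending dropped): illegal at step 3, since #3 dequeue() → 14 cannot apply there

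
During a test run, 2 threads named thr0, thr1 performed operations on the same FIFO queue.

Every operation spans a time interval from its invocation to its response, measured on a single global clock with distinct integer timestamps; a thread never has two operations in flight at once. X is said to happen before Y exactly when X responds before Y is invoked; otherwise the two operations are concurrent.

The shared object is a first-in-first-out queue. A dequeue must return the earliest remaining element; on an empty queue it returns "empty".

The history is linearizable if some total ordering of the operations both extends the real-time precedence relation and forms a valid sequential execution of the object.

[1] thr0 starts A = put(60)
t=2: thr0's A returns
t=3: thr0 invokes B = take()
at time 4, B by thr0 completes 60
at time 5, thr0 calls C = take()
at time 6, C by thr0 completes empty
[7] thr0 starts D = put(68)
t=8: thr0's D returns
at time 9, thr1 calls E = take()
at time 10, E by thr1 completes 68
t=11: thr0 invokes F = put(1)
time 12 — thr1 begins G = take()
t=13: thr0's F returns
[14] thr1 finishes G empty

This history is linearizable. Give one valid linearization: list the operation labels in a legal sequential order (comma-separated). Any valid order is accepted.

A, B, C, D, E, G, F

after step 1 (A put(60)): queue <60>
after step 2 (B take() → 60): queue <>
after step 3 (C take() → empty): queue <>
after step 4 (D put(68)): queue <68>
after step 5 (E take() → 68): queue <>
after step 6 (G take() → empty): queue <>
after step 7 (F put(1)): queue <1>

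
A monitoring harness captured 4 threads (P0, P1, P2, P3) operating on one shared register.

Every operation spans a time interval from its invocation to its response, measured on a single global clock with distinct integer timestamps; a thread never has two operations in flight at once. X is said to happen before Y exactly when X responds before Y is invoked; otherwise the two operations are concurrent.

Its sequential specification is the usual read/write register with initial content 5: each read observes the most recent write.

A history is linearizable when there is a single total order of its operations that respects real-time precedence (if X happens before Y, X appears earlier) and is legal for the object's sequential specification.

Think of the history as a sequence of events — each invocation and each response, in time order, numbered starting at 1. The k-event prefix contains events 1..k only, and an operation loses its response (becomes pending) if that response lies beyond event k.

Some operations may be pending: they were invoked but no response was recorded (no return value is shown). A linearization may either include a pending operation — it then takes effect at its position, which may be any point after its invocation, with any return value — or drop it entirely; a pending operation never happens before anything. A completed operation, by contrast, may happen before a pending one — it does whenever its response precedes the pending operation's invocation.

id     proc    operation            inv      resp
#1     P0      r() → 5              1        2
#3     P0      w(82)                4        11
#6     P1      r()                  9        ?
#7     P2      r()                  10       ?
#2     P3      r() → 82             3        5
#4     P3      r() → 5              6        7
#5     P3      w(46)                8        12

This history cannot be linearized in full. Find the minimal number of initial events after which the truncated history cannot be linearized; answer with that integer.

7

events 1..6 are linearizable, e.g. via #1, #3, #2:
step 1: #1 r() → 5 — value 5
step 2: #3 w(82) (pending, included) — value 82
step 3: #2 r() → 82 — value 82
event 7 — #4's response, time 7 — after it, nothing linearizes
completion choices over the 1 pending operation (#3) were checked; none helps
take #1, #2, #4 (pending dropped): step 2 already fails, because #2 r() → 82 cannot occur there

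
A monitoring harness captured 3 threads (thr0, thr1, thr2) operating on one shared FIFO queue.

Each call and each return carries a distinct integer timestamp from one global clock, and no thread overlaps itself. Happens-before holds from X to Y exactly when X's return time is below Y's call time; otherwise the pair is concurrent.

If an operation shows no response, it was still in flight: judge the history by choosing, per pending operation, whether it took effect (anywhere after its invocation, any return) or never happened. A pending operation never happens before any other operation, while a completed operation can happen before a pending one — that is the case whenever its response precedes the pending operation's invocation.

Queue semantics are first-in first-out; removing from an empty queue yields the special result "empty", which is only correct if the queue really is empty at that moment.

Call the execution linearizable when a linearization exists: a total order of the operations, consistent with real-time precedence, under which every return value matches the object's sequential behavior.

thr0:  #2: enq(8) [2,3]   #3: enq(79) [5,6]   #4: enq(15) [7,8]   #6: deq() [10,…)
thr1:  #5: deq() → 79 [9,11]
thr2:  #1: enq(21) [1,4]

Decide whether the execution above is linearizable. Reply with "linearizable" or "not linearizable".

not linearizable

through event 10 a valid linearization exists; event 11 (#5 responding at time 11) ends that
every one of the 2 real-time-consistent orders over 5 completed FIFO queue ops fails the sequential spec
no escape via the 1 pending operation (#6): every completion choice fails
take #1, #2, #3, #4, #5 (pending dropped): step 5 already fails, because #5 deq() → 79 cannot occur there
take #2, #1, #3, #4, #5 (pending dropped): step 5 already fails, because #5 deq() → 79 cannot occur there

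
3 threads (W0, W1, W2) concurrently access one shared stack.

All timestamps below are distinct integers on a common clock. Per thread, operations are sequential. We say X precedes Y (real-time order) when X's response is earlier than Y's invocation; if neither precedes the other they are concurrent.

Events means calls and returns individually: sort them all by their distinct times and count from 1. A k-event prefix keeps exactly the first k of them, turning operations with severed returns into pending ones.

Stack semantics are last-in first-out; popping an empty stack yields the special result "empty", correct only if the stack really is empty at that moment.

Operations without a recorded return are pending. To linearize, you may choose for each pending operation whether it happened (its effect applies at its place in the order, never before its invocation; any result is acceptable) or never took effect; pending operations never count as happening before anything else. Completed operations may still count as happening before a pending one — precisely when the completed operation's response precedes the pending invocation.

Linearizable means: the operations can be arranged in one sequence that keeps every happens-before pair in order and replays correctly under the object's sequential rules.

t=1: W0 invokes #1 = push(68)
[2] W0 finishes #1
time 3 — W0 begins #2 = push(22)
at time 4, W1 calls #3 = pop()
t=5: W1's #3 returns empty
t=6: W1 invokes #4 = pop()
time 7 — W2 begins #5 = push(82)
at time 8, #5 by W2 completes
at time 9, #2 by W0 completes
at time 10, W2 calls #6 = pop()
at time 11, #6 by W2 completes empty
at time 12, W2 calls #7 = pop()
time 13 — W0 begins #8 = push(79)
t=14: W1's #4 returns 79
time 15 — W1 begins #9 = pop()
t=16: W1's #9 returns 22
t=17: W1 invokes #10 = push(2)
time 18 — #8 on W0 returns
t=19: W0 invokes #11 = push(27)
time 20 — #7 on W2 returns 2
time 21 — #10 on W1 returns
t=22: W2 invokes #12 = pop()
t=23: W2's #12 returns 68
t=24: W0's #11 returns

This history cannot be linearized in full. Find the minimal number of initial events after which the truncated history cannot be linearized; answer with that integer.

events 1..4 are still linearizable — one witness is #1:
after step 1 (#1 push(68)): stack <68>
once event 5 joins (#3's response, time 5), exhaustive search finds no witness
completion choices over the 1 pending operation (#2) were checked; none helps
sample order #1, #3 (pending dropped) stalls at step 2 — #3 pop() → empty has no legal effect

5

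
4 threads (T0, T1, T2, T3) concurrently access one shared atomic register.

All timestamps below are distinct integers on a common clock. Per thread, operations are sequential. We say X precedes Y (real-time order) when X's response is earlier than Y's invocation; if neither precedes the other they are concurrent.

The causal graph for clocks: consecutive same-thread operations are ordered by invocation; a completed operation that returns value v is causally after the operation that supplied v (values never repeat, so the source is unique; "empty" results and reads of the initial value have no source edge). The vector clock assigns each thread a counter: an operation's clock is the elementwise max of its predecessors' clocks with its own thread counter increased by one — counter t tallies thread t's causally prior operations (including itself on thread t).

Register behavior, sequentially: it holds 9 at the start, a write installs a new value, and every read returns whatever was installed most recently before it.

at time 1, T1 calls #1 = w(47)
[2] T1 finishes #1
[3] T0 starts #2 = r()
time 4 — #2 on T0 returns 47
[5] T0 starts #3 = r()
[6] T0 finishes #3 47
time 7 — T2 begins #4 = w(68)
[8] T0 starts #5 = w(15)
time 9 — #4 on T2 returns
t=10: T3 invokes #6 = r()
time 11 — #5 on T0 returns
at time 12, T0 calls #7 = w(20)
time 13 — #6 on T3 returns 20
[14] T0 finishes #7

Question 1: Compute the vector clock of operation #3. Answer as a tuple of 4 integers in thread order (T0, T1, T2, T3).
#4 (invocation 7): nothing precedes it; T2's component alone gives (0, 0, 1, 0)
#1 (invocation 1): nothing precedes it; T1's component alone gives (0, 1, 0, 0)
merge at #2 (invoked 3): VC(#1)=(0, 1, 0, 0), own-thread bump on T0 → (1, 1, 0, 0)
merge at #3 (invoked 5): VC(#1)=(0, 1, 0, 0), VC(#2)=(1, 1, 0, 0), own-thread bump on T0 → (2, 1, 0, 0)
merge at #5 (invoked 8): VC(#3)=(2, 1, 0, 0), own-thread bump on T0 → (3, 1, 0, 0)
merge at #7 (invoked 12): VC(#5)=(3, 1, 0, 0), own-thread bump on T0 → (4, 1, 0, 0)
merge at #6 (invoked 10): VC(#7)=(4, 1, 0, 0), own-thread bump on T3 → (4, 1, 0, 1)
target: VC(#3) = (2, 1, 0, 0)

(2, 1, 0, 0)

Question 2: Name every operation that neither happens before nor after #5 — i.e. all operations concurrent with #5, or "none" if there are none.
#5 spans [8,11]; an op avoiding the whole window 8..11 is ordered, any other is concurrent
#1 [1,2]: before
#2 [3,4]: before
#3 [5,6]: before
#4 [7,9]: concurrent
#6 [10,13]: concurrent
#7 [12,14]: after

#4, #6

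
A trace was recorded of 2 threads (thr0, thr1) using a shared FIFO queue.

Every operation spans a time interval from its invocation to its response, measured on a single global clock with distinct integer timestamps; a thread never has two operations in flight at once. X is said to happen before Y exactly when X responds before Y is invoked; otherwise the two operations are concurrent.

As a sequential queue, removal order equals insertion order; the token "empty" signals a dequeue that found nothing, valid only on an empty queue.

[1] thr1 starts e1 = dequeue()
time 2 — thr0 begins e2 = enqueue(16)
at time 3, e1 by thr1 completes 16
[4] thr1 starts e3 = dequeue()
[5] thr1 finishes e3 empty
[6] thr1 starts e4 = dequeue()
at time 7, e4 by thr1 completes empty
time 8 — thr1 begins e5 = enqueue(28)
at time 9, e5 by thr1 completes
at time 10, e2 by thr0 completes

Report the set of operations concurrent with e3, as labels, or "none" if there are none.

e2

e3 spans [4,5]: anything still running between times 4 and 5 counts as concurrent
e1 [1,3]: before
e2 [2,10]: concurrent
e4 [6,7]: after
e5 [8,9]: after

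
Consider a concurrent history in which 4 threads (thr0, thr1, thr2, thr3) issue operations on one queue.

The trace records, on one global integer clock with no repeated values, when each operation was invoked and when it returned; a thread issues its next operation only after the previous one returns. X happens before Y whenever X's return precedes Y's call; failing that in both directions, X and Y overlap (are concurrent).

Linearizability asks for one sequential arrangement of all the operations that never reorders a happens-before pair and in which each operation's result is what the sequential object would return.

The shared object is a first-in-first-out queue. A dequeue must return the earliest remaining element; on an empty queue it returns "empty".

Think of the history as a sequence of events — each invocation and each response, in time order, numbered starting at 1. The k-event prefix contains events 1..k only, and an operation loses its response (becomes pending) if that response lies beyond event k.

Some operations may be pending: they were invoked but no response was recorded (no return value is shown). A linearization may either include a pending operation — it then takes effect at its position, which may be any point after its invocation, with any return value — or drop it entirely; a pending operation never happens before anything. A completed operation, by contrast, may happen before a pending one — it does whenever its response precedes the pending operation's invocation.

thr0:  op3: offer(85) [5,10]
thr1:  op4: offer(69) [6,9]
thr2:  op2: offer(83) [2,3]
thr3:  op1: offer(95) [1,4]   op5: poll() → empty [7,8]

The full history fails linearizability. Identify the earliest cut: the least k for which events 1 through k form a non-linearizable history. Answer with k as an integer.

a valid linearization of events 1..7 exists, for instance op1, op2:
after step 1 (op1 offer(95)): queue <95>
after step 2 (op2 offer(83)): queue <95,83>
adding event 8 (op5 responds at 8) leaves no legal real-time order
no completion choice of the 2 pending operations (op3, op4) rescues it — every subset was tried
sample order op1, op2, op5 (pending dropped) stalls at step 3 — op5 poll() → empty has no legal effect
sample order op2, op1, op5 (pending dropped) stalls at step 3 — op5 poll() → empty has no legal effect

8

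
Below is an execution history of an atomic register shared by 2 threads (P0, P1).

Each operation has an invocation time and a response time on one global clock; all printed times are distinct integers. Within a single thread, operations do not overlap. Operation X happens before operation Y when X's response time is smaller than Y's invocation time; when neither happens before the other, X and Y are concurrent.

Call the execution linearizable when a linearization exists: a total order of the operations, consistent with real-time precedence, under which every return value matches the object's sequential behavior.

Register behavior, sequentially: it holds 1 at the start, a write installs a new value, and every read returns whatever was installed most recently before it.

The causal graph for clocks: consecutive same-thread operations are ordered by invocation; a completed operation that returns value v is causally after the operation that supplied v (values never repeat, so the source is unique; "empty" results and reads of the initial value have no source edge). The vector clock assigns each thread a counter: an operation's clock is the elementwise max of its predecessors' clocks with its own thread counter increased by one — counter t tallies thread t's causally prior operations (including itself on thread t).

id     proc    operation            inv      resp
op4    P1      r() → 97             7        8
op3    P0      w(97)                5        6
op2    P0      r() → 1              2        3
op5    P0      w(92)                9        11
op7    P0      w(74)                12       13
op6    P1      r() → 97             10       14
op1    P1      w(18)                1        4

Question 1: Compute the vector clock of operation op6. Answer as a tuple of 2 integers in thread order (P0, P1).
op1, invoked 1, has no incoming edges; only P1's bump applies → (0, 1)
op2, invoked 2, has no incoming edges; only P0's bump applies → (1, 0)
invoked at 5, op3 merges VC(op2)=(1, 0) and bumps P0's slot → (2, 0)
invoked at 9, op5 merges VC(op3)=(2, 0) and bumps P0's slot → (3, 0)
invoked at 7, op4 merges VC(op1)=(0, 1), VC(op3)=(2, 0) and bumps P1's slot → (2, 2)
invoked at 12, op7 merges VC(op5)=(3, 0) and bumps P0's slot → (4, 0)
invoked at 10, op6 merges VC(op3)=(2, 0), VC(op4)=(2, 2) and bumps P1's slot → (2, 3)
target: VC(op6) = (2, 3)

(2, 3)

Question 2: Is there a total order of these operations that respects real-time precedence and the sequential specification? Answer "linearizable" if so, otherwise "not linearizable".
a witness: op2, op1, op3, op4, op6, op5, op7
after step 1 (op2 r() → 1): value 1
after step 2 (op1 w(18)): value 18
after step 3 (op3 w(97)): value 97
after step 4 (op4 r() → 97): value 97
after step 5 (op6 r() → 97): value 97
after step 6 (op5 w(92)): value 92
after step 7 (op7 w(74)): value 74

linearizable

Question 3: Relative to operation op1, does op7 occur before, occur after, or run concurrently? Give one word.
op7 spans [12,13], op1 spans [1,4]
resp(op1)=4 < inv(op7)=12

after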